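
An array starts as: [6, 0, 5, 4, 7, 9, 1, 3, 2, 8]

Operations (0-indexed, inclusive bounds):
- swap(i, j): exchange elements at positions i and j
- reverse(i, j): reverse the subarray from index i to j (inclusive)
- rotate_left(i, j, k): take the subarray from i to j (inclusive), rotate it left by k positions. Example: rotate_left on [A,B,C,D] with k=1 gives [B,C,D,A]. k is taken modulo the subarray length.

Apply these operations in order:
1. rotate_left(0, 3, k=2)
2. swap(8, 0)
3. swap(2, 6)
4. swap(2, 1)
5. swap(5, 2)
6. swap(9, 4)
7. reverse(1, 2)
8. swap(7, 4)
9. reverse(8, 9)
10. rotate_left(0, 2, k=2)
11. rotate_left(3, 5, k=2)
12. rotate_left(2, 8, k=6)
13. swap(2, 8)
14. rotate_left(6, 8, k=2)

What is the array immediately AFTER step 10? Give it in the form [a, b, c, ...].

After 1 (rotate_left(0, 3, k=2)): [5, 4, 6, 0, 7, 9, 1, 3, 2, 8]
After 2 (swap(8, 0)): [2, 4, 6, 0, 7, 9, 1, 3, 5, 8]
After 3 (swap(2, 6)): [2, 4, 1, 0, 7, 9, 6, 3, 5, 8]
After 4 (swap(2, 1)): [2, 1, 4, 0, 7, 9, 6, 3, 5, 8]
After 5 (swap(5, 2)): [2, 1, 9, 0, 7, 4, 6, 3, 5, 8]
After 6 (swap(9, 4)): [2, 1, 9, 0, 8, 4, 6, 3, 5, 7]
After 7 (reverse(1, 2)): [2, 9, 1, 0, 8, 4, 6, 3, 5, 7]
After 8 (swap(7, 4)): [2, 9, 1, 0, 3, 4, 6, 8, 5, 7]
After 9 (reverse(8, 9)): [2, 9, 1, 0, 3, 4, 6, 8, 7, 5]
After 10 (rotate_left(0, 2, k=2)): [1, 2, 9, 0, 3, 4, 6, 8, 7, 5]

Answer: [1, 2, 9, 0, 3, 4, 6, 8, 7, 5]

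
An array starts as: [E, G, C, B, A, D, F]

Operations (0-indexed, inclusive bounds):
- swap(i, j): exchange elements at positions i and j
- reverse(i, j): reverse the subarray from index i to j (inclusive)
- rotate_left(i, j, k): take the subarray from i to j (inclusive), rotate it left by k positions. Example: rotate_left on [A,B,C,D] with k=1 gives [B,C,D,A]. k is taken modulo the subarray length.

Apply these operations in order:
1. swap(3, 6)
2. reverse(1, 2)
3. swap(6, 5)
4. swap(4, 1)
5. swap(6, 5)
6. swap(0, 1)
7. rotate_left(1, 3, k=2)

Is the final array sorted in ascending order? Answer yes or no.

Answer: no

Derivation:
After 1 (swap(3, 6)): [E, G, C, F, A, D, B]
After 2 (reverse(1, 2)): [E, C, G, F, A, D, B]
After 3 (swap(6, 5)): [E, C, G, F, A, B, D]
After 4 (swap(4, 1)): [E, A, G, F, C, B, D]
After 5 (swap(6, 5)): [E, A, G, F, C, D, B]
After 6 (swap(0, 1)): [A, E, G, F, C, D, B]
After 7 (rotate_left(1, 3, k=2)): [A, F, E, G, C, D, B]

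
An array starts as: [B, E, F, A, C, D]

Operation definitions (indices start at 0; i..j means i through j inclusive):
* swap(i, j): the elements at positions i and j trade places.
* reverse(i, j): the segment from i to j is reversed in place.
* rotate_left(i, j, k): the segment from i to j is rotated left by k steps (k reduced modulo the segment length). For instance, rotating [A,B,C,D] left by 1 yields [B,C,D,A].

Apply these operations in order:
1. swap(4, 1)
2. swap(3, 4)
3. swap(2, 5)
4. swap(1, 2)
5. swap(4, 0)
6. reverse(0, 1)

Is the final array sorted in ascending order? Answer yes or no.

Answer: no

Derivation:
After 1 (swap(4, 1)): [B, C, F, A, E, D]
After 2 (swap(3, 4)): [B, C, F, E, A, D]
After 3 (swap(2, 5)): [B, C, D, E, A, F]
After 4 (swap(1, 2)): [B, D, C, E, A, F]
After 5 (swap(4, 0)): [A, D, C, E, B, F]
After 6 (reverse(0, 1)): [D, A, C, E, B, F]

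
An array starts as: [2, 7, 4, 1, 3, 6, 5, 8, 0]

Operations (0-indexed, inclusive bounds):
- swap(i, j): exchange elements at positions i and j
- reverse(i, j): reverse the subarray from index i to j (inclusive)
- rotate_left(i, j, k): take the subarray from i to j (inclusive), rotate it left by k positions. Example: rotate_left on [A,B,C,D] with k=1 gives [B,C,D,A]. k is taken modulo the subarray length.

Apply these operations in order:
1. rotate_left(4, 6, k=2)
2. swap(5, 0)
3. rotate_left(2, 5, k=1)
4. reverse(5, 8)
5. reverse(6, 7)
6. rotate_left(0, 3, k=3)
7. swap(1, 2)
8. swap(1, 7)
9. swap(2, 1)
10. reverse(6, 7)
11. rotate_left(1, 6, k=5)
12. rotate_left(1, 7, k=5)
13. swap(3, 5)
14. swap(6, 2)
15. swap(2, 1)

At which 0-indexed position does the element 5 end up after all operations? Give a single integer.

Answer: 0

Derivation:
After 1 (rotate_left(4, 6, k=2)): [2, 7, 4, 1, 5, 3, 6, 8, 0]
After 2 (swap(5, 0)): [3, 7, 4, 1, 5, 2, 6, 8, 0]
After 3 (rotate_left(2, 5, k=1)): [3, 7, 1, 5, 2, 4, 6, 8, 0]
After 4 (reverse(5, 8)): [3, 7, 1, 5, 2, 0, 8, 6, 4]
After 5 (reverse(6, 7)): [3, 7, 1, 5, 2, 0, 6, 8, 4]
After 6 (rotate_left(0, 3, k=3)): [5, 3, 7, 1, 2, 0, 6, 8, 4]
After 7 (swap(1, 2)): [5, 7, 3, 1, 2, 0, 6, 8, 4]
After 8 (swap(1, 7)): [5, 8, 3, 1, 2, 0, 6, 7, 4]
After 9 (swap(2, 1)): [5, 3, 8, 1, 2, 0, 6, 7, 4]
After 10 (reverse(6, 7)): [5, 3, 8, 1, 2, 0, 7, 6, 4]
After 11 (rotate_left(1, 6, k=5)): [5, 7, 3, 8, 1, 2, 0, 6, 4]
After 12 (rotate_left(1, 7, k=5)): [5, 0, 6, 7, 3, 8, 1, 2, 4]
After 13 (swap(3, 5)): [5, 0, 6, 8, 3, 7, 1, 2, 4]
After 14 (swap(6, 2)): [5, 0, 1, 8, 3, 7, 6, 2, 4]
After 15 (swap(2, 1)): [5, 1, 0, 8, 3, 7, 6, 2, 4]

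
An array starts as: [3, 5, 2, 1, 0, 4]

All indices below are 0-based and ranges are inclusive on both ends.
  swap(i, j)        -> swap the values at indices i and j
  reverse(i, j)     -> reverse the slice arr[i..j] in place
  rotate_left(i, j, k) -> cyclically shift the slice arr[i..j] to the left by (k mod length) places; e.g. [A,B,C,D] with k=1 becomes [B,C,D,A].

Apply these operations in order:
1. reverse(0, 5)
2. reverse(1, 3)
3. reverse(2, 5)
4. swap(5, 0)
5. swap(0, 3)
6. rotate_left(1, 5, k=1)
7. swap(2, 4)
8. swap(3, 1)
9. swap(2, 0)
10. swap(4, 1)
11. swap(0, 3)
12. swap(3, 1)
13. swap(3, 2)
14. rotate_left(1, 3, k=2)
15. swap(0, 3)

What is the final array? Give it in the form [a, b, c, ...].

After 1 (reverse(0, 5)): [4, 0, 1, 2, 5, 3]
After 2 (reverse(1, 3)): [4, 2, 1, 0, 5, 3]
After 3 (reverse(2, 5)): [4, 2, 3, 5, 0, 1]
After 4 (swap(5, 0)): [1, 2, 3, 5, 0, 4]
After 5 (swap(0, 3)): [5, 2, 3, 1, 0, 4]
After 6 (rotate_left(1, 5, k=1)): [5, 3, 1, 0, 4, 2]
After 7 (swap(2, 4)): [5, 3, 4, 0, 1, 2]
After 8 (swap(3, 1)): [5, 0, 4, 3, 1, 2]
After 9 (swap(2, 0)): [4, 0, 5, 3, 1, 2]
After 10 (swap(4, 1)): [4, 1, 5, 3, 0, 2]
After 11 (swap(0, 3)): [3, 1, 5, 4, 0, 2]
After 12 (swap(3, 1)): [3, 4, 5, 1, 0, 2]
After 13 (swap(3, 2)): [3, 4, 1, 5, 0, 2]
After 14 (rotate_left(1, 3, k=2)): [3, 5, 4, 1, 0, 2]
After 15 (swap(0, 3)): [1, 5, 4, 3, 0, 2]

Answer: [1, 5, 4, 3, 0, 2]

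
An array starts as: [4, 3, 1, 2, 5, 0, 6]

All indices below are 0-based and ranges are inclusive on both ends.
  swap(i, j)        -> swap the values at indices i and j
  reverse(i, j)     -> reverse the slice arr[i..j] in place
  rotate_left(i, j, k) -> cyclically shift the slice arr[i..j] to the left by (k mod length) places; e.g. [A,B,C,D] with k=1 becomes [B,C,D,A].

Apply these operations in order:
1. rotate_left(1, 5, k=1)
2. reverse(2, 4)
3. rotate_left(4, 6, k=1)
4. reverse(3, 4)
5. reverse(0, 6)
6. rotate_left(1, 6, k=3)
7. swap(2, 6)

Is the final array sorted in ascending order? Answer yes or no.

After 1 (rotate_left(1, 5, k=1)): [4, 1, 2, 5, 0, 3, 6]
After 2 (reverse(2, 4)): [4, 1, 0, 5, 2, 3, 6]
After 3 (rotate_left(4, 6, k=1)): [4, 1, 0, 5, 3, 6, 2]
After 4 (reverse(3, 4)): [4, 1, 0, 3, 5, 6, 2]
After 5 (reverse(0, 6)): [2, 6, 5, 3, 0, 1, 4]
After 6 (rotate_left(1, 6, k=3)): [2, 0, 1, 4, 6, 5, 3]
After 7 (swap(2, 6)): [2, 0, 3, 4, 6, 5, 1]

Answer: no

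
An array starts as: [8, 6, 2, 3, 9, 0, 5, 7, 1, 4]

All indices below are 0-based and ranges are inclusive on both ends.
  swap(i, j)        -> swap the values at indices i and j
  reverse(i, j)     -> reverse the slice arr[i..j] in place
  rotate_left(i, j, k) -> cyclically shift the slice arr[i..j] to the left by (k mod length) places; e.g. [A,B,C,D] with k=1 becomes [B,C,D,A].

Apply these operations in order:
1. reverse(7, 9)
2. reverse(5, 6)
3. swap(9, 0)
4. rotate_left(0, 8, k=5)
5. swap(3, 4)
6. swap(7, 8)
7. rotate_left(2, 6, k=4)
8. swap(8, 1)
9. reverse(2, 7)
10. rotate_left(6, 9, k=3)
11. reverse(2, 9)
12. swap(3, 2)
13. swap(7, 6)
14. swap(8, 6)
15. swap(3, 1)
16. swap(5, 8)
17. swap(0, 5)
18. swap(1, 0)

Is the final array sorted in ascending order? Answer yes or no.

After 1 (reverse(7, 9)): [8, 6, 2, 3, 9, 0, 5, 4, 1, 7]
After 2 (reverse(5, 6)): [8, 6, 2, 3, 9, 5, 0, 4, 1, 7]
After 3 (swap(9, 0)): [7, 6, 2, 3, 9, 5, 0, 4, 1, 8]
After 4 (rotate_left(0, 8, k=5)): [5, 0, 4, 1, 7, 6, 2, 3, 9, 8]
After 5 (swap(3, 4)): [5, 0, 4, 7, 1, 6, 2, 3, 9, 8]
After 6 (swap(7, 8)): [5, 0, 4, 7, 1, 6, 2, 9, 3, 8]
After 7 (rotate_left(2, 6, k=4)): [5, 0, 2, 4, 7, 1, 6, 9, 3, 8]
After 8 (swap(8, 1)): [5, 3, 2, 4, 7, 1, 6, 9, 0, 8]
After 9 (reverse(2, 7)): [5, 3, 9, 6, 1, 7, 4, 2, 0, 8]
After 10 (rotate_left(6, 9, k=3)): [5, 3, 9, 6, 1, 7, 8, 4, 2, 0]
After 11 (reverse(2, 9)): [5, 3, 0, 2, 4, 8, 7, 1, 6, 9]
After 12 (swap(3, 2)): [5, 3, 2, 0, 4, 8, 7, 1, 6, 9]
After 13 (swap(7, 6)): [5, 3, 2, 0, 4, 8, 1, 7, 6, 9]
After 14 (swap(8, 6)): [5, 3, 2, 0, 4, 8, 6, 7, 1, 9]
After 15 (swap(3, 1)): [5, 0, 2, 3, 4, 8, 6, 7, 1, 9]
After 16 (swap(5, 8)): [5, 0, 2, 3, 4, 1, 6, 7, 8, 9]
After 17 (swap(0, 5)): [1, 0, 2, 3, 4, 5, 6, 7, 8, 9]
After 18 (swap(1, 0)): [0, 1, 2, 3, 4, 5, 6, 7, 8, 9]

Answer: yes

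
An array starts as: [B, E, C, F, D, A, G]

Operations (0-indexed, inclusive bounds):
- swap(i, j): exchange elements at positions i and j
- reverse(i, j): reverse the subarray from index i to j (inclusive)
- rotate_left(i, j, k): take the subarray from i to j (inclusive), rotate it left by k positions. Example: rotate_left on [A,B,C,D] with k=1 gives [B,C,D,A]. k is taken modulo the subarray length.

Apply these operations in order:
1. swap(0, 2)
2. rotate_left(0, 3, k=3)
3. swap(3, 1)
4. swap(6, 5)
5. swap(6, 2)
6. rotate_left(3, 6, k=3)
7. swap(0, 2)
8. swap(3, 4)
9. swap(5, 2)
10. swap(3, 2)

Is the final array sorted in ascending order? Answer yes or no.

Answer: yes

Derivation:
After 1 (swap(0, 2)): [C, E, B, F, D, A, G]
After 2 (rotate_left(0, 3, k=3)): [F, C, E, B, D, A, G]
After 3 (swap(3, 1)): [F, B, E, C, D, A, G]
After 4 (swap(6, 5)): [F, B, E, C, D, G, A]
After 5 (swap(6, 2)): [F, B, A, C, D, G, E]
After 6 (rotate_left(3, 6, k=3)): [F, B, A, E, C, D, G]
After 7 (swap(0, 2)): [A, B, F, E, C, D, G]
After 8 (swap(3, 4)): [A, B, F, C, E, D, G]
After 9 (swap(5, 2)): [A, B, D, C, E, F, G]
After 10 (swap(3, 2)): [A, B, C, D, E, F, G]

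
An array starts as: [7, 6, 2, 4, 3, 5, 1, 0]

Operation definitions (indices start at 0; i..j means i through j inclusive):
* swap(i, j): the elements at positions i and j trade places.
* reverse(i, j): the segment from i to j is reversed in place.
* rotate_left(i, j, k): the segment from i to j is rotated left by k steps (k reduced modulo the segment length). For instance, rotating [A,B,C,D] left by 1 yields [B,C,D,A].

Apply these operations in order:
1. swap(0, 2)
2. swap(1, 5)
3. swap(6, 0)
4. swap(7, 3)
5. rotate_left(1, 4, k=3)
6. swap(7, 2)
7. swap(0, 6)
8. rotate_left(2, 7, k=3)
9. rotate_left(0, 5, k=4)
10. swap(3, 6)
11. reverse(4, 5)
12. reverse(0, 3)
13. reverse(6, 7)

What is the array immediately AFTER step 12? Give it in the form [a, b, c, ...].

After 1 (swap(0, 2)): [2, 6, 7, 4, 3, 5, 1, 0]
After 2 (swap(1, 5)): [2, 5, 7, 4, 3, 6, 1, 0]
After 3 (swap(6, 0)): [1, 5, 7, 4, 3, 6, 2, 0]
After 4 (swap(7, 3)): [1, 5, 7, 0, 3, 6, 2, 4]
After 5 (rotate_left(1, 4, k=3)): [1, 3, 5, 7, 0, 6, 2, 4]
After 6 (swap(7, 2)): [1, 3, 4, 7, 0, 6, 2, 5]
After 7 (swap(0, 6)): [2, 3, 4, 7, 0, 6, 1, 5]
After 8 (rotate_left(2, 7, k=3)): [2, 3, 6, 1, 5, 4, 7, 0]
After 9 (rotate_left(0, 5, k=4)): [5, 4, 2, 3, 6, 1, 7, 0]
After 10 (swap(3, 6)): [5, 4, 2, 7, 6, 1, 3, 0]
After 11 (reverse(4, 5)): [5, 4, 2, 7, 1, 6, 3, 0]
After 12 (reverse(0, 3)): [7, 2, 4, 5, 1, 6, 3, 0]

Answer: [7, 2, 4, 5, 1, 6, 3, 0]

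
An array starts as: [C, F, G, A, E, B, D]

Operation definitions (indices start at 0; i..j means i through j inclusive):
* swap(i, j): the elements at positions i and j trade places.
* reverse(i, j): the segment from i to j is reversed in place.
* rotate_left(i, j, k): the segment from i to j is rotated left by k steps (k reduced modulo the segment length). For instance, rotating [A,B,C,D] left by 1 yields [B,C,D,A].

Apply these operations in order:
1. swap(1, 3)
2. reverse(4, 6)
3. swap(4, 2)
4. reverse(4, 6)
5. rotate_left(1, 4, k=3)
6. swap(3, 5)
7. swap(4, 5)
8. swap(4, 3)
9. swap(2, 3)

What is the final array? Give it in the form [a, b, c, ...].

Answer: [C, E, D, A, B, F, G]

Derivation:
After 1 (swap(1, 3)): [C, A, G, F, E, B, D]
After 2 (reverse(4, 6)): [C, A, G, F, D, B, E]
After 3 (swap(4, 2)): [C, A, D, F, G, B, E]
After 4 (reverse(4, 6)): [C, A, D, F, E, B, G]
After 5 (rotate_left(1, 4, k=3)): [C, E, A, D, F, B, G]
After 6 (swap(3, 5)): [C, E, A, B, F, D, G]
After 7 (swap(4, 5)): [C, E, A, B, D, F, G]
After 8 (swap(4, 3)): [C, E, A, D, B, F, G]
After 9 (swap(2, 3)): [C, E, D, A, B, F, G]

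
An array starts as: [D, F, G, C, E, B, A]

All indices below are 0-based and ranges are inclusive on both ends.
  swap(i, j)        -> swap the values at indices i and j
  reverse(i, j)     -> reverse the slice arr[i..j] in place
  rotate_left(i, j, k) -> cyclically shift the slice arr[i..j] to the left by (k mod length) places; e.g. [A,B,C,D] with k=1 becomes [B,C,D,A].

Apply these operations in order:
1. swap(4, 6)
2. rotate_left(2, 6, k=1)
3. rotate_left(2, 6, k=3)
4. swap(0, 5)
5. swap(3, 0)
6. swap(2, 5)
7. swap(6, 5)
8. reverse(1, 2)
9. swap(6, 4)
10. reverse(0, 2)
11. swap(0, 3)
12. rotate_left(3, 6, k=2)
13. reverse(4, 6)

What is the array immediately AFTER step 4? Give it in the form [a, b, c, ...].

After 1 (swap(4, 6)): [D, F, G, C, A, B, E]
After 2 (rotate_left(2, 6, k=1)): [D, F, C, A, B, E, G]
After 3 (rotate_left(2, 6, k=3)): [D, F, E, G, C, A, B]
After 4 (swap(0, 5)): [A, F, E, G, C, D, B]

Answer: [A, F, E, G, C, D, B]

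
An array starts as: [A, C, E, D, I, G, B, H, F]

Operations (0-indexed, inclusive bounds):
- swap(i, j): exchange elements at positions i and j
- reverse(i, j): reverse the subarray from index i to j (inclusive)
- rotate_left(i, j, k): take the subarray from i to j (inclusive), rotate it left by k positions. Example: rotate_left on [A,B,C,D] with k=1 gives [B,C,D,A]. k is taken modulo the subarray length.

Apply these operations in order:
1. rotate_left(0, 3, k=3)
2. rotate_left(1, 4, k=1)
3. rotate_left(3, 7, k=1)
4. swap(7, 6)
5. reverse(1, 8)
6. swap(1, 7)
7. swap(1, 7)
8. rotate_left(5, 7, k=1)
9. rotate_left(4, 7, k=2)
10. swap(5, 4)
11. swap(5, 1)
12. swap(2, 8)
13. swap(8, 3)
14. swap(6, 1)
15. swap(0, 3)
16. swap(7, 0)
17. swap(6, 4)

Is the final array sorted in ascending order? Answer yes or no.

Answer: yes

Derivation:
After 1 (rotate_left(0, 3, k=3)): [D, A, C, E, I, G, B, H, F]
After 2 (rotate_left(1, 4, k=1)): [D, C, E, I, A, G, B, H, F]
After 3 (rotate_left(3, 7, k=1)): [D, C, E, A, G, B, H, I, F]
After 4 (swap(7, 6)): [D, C, E, A, G, B, I, H, F]
After 5 (reverse(1, 8)): [D, F, H, I, B, G, A, E, C]
After 6 (swap(1, 7)): [D, E, H, I, B, G, A, F, C]
After 7 (swap(1, 7)): [D, F, H, I, B, G, A, E, C]
After 8 (rotate_left(5, 7, k=1)): [D, F, H, I, B, A, E, G, C]
After 9 (rotate_left(4, 7, k=2)): [D, F, H, I, E, G, B, A, C]
After 10 (swap(5, 4)): [D, F, H, I, G, E, B, A, C]
After 11 (swap(5, 1)): [D, E, H, I, G, F, B, A, C]
After 12 (swap(2, 8)): [D, E, C, I, G, F, B, A, H]
After 13 (swap(8, 3)): [D, E, C, H, G, F, B, A, I]
After 14 (swap(6, 1)): [D, B, C, H, G, F, E, A, I]
After 15 (swap(0, 3)): [H, B, C, D, G, F, E, A, I]
After 16 (swap(7, 0)): [A, B, C, D, G, F, E, H, I]
After 17 (swap(6, 4)): [A, B, C, D, E, F, G, H, I]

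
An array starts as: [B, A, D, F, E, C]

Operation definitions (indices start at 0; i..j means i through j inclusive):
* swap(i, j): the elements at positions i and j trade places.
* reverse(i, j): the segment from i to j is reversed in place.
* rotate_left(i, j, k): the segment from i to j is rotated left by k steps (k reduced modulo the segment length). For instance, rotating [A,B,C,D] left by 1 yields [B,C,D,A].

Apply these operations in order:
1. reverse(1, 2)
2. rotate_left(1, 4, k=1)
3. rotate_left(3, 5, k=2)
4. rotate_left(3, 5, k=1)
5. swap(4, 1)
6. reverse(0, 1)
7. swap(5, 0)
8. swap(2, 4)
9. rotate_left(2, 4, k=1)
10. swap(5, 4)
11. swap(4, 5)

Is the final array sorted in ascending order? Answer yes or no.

Answer: no

Derivation:
After 1 (reverse(1, 2)): [B, D, A, F, E, C]
After 2 (rotate_left(1, 4, k=1)): [B, A, F, E, D, C]
After 3 (rotate_left(3, 5, k=2)): [B, A, F, C, E, D]
After 4 (rotate_left(3, 5, k=1)): [B, A, F, E, D, C]
After 5 (swap(4, 1)): [B, D, F, E, A, C]
After 6 (reverse(0, 1)): [D, B, F, E, A, C]
After 7 (swap(5, 0)): [C, B, F, E, A, D]
After 8 (swap(2, 4)): [C, B, A, E, F, D]
After 9 (rotate_left(2, 4, k=1)): [C, B, E, F, A, D]
After 10 (swap(5, 4)): [C, B, E, F, D, A]
After 11 (swap(4, 5)): [C, B, E, F, A, D]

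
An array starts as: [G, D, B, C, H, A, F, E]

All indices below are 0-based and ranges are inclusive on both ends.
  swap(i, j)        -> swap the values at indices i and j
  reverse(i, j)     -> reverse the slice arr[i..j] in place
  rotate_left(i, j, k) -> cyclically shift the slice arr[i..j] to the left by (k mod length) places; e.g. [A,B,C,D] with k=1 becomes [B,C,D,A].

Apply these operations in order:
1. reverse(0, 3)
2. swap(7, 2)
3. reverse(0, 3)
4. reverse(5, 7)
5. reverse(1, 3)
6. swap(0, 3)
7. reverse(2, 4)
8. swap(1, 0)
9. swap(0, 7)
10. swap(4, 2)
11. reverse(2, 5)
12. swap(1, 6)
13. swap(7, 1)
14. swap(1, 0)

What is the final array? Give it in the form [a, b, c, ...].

After 1 (reverse(0, 3)): [C, B, D, G, H, A, F, E]
After 2 (swap(7, 2)): [C, B, E, G, H, A, F, D]
After 3 (reverse(0, 3)): [G, E, B, C, H, A, F, D]
After 4 (reverse(5, 7)): [G, E, B, C, H, D, F, A]
After 5 (reverse(1, 3)): [G, C, B, E, H, D, F, A]
After 6 (swap(0, 3)): [E, C, B, G, H, D, F, A]
After 7 (reverse(2, 4)): [E, C, H, G, B, D, F, A]
After 8 (swap(1, 0)): [C, E, H, G, B, D, F, A]
After 9 (swap(0, 7)): [A, E, H, G, B, D, F, C]
After 10 (swap(4, 2)): [A, E, B, G, H, D, F, C]
After 11 (reverse(2, 5)): [A, E, D, H, G, B, F, C]
After 12 (swap(1, 6)): [A, F, D, H, G, B, E, C]
After 13 (swap(7, 1)): [A, C, D, H, G, B, E, F]
After 14 (swap(1, 0)): [C, A, D, H, G, B, E, F]

Answer: [C, A, D, H, G, B, E, F]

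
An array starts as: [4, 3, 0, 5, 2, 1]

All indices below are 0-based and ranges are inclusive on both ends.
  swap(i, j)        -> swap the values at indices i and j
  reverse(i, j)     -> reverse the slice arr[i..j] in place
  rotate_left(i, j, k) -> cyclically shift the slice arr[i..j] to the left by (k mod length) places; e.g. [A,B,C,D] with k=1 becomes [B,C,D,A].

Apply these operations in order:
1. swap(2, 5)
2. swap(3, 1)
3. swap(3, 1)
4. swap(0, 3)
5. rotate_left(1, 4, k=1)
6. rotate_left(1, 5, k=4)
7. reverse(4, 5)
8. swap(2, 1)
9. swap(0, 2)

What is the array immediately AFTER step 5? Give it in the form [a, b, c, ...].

Answer: [5, 1, 4, 2, 3, 0]

Derivation:
After 1 (swap(2, 5)): [4, 3, 1, 5, 2, 0]
After 2 (swap(3, 1)): [4, 5, 1, 3, 2, 0]
After 3 (swap(3, 1)): [4, 3, 1, 5, 2, 0]
After 4 (swap(0, 3)): [5, 3, 1, 4, 2, 0]
After 5 (rotate_left(1, 4, k=1)): [5, 1, 4, 2, 3, 0]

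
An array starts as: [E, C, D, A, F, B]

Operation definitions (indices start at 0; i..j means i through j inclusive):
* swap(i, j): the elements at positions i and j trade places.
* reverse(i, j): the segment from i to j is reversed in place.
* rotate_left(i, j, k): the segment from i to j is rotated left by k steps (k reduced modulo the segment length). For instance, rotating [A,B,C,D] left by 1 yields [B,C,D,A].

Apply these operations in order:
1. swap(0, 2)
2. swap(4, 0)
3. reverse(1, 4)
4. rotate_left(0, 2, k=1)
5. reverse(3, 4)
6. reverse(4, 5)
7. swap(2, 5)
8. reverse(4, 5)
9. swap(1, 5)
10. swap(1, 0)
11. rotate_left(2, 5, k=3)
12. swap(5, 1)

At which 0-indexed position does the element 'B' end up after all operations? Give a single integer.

After 1 (swap(0, 2)): [D, C, E, A, F, B]
After 2 (swap(4, 0)): [F, C, E, A, D, B]
After 3 (reverse(1, 4)): [F, D, A, E, C, B]
After 4 (rotate_left(0, 2, k=1)): [D, A, F, E, C, B]
After 5 (reverse(3, 4)): [D, A, F, C, E, B]
After 6 (reverse(4, 5)): [D, A, F, C, B, E]
After 7 (swap(2, 5)): [D, A, E, C, B, F]
After 8 (reverse(4, 5)): [D, A, E, C, F, B]
After 9 (swap(1, 5)): [D, B, E, C, F, A]
After 10 (swap(1, 0)): [B, D, E, C, F, A]
After 11 (rotate_left(2, 5, k=3)): [B, D, A, E, C, F]
After 12 (swap(5, 1)): [B, F, A, E, C, D]

Answer: 0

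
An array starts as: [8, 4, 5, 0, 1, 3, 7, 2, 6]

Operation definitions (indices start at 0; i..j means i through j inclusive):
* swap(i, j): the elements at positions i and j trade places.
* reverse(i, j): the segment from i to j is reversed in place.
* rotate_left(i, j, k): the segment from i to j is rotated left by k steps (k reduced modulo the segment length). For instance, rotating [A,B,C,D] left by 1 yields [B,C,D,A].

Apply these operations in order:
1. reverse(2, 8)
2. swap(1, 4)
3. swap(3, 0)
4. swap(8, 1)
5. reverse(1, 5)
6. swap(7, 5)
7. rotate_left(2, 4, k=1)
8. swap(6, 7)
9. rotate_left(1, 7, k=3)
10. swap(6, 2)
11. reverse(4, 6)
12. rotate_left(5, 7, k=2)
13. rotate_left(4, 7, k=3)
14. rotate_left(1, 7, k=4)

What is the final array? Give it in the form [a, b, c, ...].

Answer: [2, 0, 6, 3, 4, 8, 5, 1, 7]

Derivation:
After 1 (reverse(2, 8)): [8, 4, 6, 2, 7, 3, 1, 0, 5]
After 2 (swap(1, 4)): [8, 7, 6, 2, 4, 3, 1, 0, 5]
After 3 (swap(3, 0)): [2, 7, 6, 8, 4, 3, 1, 0, 5]
After 4 (swap(8, 1)): [2, 5, 6, 8, 4, 3, 1, 0, 7]
After 5 (reverse(1, 5)): [2, 3, 4, 8, 6, 5, 1, 0, 7]
After 6 (swap(7, 5)): [2, 3, 4, 8, 6, 0, 1, 5, 7]
After 7 (rotate_left(2, 4, k=1)): [2, 3, 8, 6, 4, 0, 1, 5, 7]
After 8 (swap(6, 7)): [2, 3, 8, 6, 4, 0, 5, 1, 7]
After 9 (rotate_left(1, 7, k=3)): [2, 4, 0, 5, 1, 3, 8, 6, 7]
After 10 (swap(6, 2)): [2, 4, 8, 5, 1, 3, 0, 6, 7]
After 11 (reverse(4, 6)): [2, 4, 8, 5, 0, 3, 1, 6, 7]
After 12 (rotate_left(5, 7, k=2)): [2, 4, 8, 5, 0, 6, 3, 1, 7]
After 13 (rotate_left(4, 7, k=3)): [2, 4, 8, 5, 1, 0, 6, 3, 7]
After 14 (rotate_left(1, 7, k=4)): [2, 0, 6, 3, 4, 8, 5, 1, 7]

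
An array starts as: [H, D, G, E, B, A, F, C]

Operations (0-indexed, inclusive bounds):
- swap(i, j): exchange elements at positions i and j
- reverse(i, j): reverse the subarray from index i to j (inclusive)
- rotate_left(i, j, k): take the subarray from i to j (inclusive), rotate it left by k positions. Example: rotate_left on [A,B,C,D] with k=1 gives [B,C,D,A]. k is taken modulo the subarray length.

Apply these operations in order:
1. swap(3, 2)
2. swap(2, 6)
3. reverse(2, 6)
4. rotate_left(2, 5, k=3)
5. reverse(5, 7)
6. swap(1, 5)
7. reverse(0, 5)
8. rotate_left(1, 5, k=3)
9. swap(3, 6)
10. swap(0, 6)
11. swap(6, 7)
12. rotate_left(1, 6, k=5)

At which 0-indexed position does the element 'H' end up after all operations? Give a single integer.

After 1 (swap(3, 2)): [H, D, E, G, B, A, F, C]
After 2 (swap(2, 6)): [H, D, F, G, B, A, E, C]
After 3 (reverse(2, 6)): [H, D, E, A, B, G, F, C]
After 4 (rotate_left(2, 5, k=3)): [H, D, G, E, A, B, F, C]
After 5 (reverse(5, 7)): [H, D, G, E, A, C, F, B]
After 6 (swap(1, 5)): [H, C, G, E, A, D, F, B]
After 7 (reverse(0, 5)): [D, A, E, G, C, H, F, B]
After 8 (rotate_left(1, 5, k=3)): [D, C, H, A, E, G, F, B]
After 9 (swap(3, 6)): [D, C, H, F, E, G, A, B]
After 10 (swap(0, 6)): [A, C, H, F, E, G, D, B]
After 11 (swap(6, 7)): [A, C, H, F, E, G, B, D]
After 12 (rotate_left(1, 6, k=5)): [A, B, C, H, F, E, G, D]

Answer: 3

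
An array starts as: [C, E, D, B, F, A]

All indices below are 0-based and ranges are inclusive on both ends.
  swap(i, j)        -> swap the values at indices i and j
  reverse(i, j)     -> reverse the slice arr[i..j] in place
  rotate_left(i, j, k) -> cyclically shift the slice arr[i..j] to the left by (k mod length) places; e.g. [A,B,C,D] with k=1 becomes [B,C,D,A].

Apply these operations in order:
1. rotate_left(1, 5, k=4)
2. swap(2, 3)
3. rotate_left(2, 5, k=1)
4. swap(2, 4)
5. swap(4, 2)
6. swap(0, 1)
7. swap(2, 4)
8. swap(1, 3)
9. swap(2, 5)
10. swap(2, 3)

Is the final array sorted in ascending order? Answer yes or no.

After 1 (rotate_left(1, 5, k=4)): [C, A, E, D, B, F]
After 2 (swap(2, 3)): [C, A, D, E, B, F]
After 3 (rotate_left(2, 5, k=1)): [C, A, E, B, F, D]
After 4 (swap(2, 4)): [C, A, F, B, E, D]
After 5 (swap(4, 2)): [C, A, E, B, F, D]
After 6 (swap(0, 1)): [A, C, E, B, F, D]
After 7 (swap(2, 4)): [A, C, F, B, E, D]
After 8 (swap(1, 3)): [A, B, F, C, E, D]
After 9 (swap(2, 5)): [A, B, D, C, E, F]
After 10 (swap(2, 3)): [A, B, C, D, E, F]

Answer: yes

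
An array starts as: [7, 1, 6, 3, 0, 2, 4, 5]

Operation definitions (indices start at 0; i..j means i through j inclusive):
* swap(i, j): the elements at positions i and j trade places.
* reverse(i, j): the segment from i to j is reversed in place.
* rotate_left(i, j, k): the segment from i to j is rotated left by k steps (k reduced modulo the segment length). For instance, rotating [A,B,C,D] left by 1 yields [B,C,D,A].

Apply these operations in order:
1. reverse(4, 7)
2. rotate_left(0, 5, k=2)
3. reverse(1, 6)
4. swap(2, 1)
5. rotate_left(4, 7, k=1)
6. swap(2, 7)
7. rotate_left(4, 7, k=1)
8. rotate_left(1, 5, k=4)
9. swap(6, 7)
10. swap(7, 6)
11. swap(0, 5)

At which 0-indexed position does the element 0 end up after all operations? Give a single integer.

Answer: 1

Derivation:
After 1 (reverse(4, 7)): [7, 1, 6, 3, 5, 4, 2, 0]
After 2 (rotate_left(0, 5, k=2)): [6, 3, 5, 4, 7, 1, 2, 0]
After 3 (reverse(1, 6)): [6, 2, 1, 7, 4, 5, 3, 0]
After 4 (swap(2, 1)): [6, 1, 2, 7, 4, 5, 3, 0]
After 5 (rotate_left(4, 7, k=1)): [6, 1, 2, 7, 5, 3, 0, 4]
After 6 (swap(2, 7)): [6, 1, 4, 7, 5, 3, 0, 2]
After 7 (rotate_left(4, 7, k=1)): [6, 1, 4, 7, 3, 0, 2, 5]
After 8 (rotate_left(1, 5, k=4)): [6, 0, 1, 4, 7, 3, 2, 5]
After 9 (swap(6, 7)): [6, 0, 1, 4, 7, 3, 5, 2]
After 10 (swap(7, 6)): [6, 0, 1, 4, 7, 3, 2, 5]
After 11 (swap(0, 5)): [3, 0, 1, 4, 7, 6, 2, 5]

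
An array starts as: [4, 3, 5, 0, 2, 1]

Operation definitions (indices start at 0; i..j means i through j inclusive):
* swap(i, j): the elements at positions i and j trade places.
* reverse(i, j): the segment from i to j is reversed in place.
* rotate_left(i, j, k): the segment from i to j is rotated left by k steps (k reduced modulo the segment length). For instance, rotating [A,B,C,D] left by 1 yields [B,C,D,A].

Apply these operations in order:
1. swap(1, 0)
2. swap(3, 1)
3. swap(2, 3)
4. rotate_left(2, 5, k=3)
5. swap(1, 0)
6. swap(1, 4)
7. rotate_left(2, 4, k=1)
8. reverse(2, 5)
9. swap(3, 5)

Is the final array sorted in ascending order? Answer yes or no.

Answer: no

Derivation:
After 1 (swap(1, 0)): [3, 4, 5, 0, 2, 1]
After 2 (swap(3, 1)): [3, 0, 5, 4, 2, 1]
After 3 (swap(2, 3)): [3, 0, 4, 5, 2, 1]
After 4 (rotate_left(2, 5, k=3)): [3, 0, 1, 4, 5, 2]
After 5 (swap(1, 0)): [0, 3, 1, 4, 5, 2]
After 6 (swap(1, 4)): [0, 5, 1, 4, 3, 2]
After 7 (rotate_left(2, 4, k=1)): [0, 5, 4, 3, 1, 2]
After 8 (reverse(2, 5)): [0, 5, 2, 1, 3, 4]
After 9 (swap(3, 5)): [0, 5, 2, 4, 3, 1]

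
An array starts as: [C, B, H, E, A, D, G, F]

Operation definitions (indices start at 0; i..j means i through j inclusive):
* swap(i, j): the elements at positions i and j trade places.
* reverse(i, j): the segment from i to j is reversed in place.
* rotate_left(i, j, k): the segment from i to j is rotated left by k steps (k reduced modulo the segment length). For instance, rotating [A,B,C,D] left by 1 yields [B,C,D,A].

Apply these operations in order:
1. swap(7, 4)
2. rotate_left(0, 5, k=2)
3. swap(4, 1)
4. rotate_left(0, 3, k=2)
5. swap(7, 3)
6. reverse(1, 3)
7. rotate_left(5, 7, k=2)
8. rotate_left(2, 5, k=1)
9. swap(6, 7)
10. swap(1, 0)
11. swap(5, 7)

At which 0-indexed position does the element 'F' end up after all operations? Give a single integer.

After 1 (swap(7, 4)): [C, B, H, E, F, D, G, A]
After 2 (rotate_left(0, 5, k=2)): [H, E, F, D, C, B, G, A]
After 3 (swap(4, 1)): [H, C, F, D, E, B, G, A]
After 4 (rotate_left(0, 3, k=2)): [F, D, H, C, E, B, G, A]
After 5 (swap(7, 3)): [F, D, H, A, E, B, G, C]
After 6 (reverse(1, 3)): [F, A, H, D, E, B, G, C]
After 7 (rotate_left(5, 7, k=2)): [F, A, H, D, E, C, B, G]
After 8 (rotate_left(2, 5, k=1)): [F, A, D, E, C, H, B, G]
After 9 (swap(6, 7)): [F, A, D, E, C, H, G, B]
After 10 (swap(1, 0)): [A, F, D, E, C, H, G, B]
After 11 (swap(5, 7)): [A, F, D, E, C, B, G, H]

Answer: 1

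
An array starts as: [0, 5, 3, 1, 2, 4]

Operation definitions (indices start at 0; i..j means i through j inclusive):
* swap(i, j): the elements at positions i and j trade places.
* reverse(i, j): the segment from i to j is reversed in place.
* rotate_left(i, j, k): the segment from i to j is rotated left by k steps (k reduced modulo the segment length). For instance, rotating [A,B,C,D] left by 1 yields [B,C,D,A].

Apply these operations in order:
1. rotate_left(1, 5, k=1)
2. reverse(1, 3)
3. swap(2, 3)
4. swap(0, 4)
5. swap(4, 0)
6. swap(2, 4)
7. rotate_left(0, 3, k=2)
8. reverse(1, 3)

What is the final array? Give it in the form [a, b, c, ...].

Answer: [4, 2, 0, 1, 3, 5]

Derivation:
After 1 (rotate_left(1, 5, k=1)): [0, 3, 1, 2, 4, 5]
After 2 (reverse(1, 3)): [0, 2, 1, 3, 4, 5]
After 3 (swap(2, 3)): [0, 2, 3, 1, 4, 5]
After 4 (swap(0, 4)): [4, 2, 3, 1, 0, 5]
After 5 (swap(4, 0)): [0, 2, 3, 1, 4, 5]
After 6 (swap(2, 4)): [0, 2, 4, 1, 3, 5]
After 7 (rotate_left(0, 3, k=2)): [4, 1, 0, 2, 3, 5]
After 8 (reverse(1, 3)): [4, 2, 0, 1, 3, 5]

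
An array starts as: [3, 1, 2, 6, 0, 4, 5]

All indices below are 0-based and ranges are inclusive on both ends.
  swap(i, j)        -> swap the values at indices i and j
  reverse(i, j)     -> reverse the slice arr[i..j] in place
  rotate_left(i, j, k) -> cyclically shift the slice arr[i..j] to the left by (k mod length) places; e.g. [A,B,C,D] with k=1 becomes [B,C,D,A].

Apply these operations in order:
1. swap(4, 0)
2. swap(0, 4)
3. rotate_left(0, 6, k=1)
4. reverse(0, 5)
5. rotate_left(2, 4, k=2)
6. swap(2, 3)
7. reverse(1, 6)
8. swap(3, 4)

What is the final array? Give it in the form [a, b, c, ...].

Answer: [5, 3, 1, 2, 6, 0, 4]

Derivation:
After 1 (swap(4, 0)): [0, 1, 2, 6, 3, 4, 5]
After 2 (swap(0, 4)): [3, 1, 2, 6, 0, 4, 5]
After 3 (rotate_left(0, 6, k=1)): [1, 2, 6, 0, 4, 5, 3]
After 4 (reverse(0, 5)): [5, 4, 0, 6, 2, 1, 3]
After 5 (rotate_left(2, 4, k=2)): [5, 4, 2, 0, 6, 1, 3]
After 6 (swap(2, 3)): [5, 4, 0, 2, 6, 1, 3]
After 7 (reverse(1, 6)): [5, 3, 1, 6, 2, 0, 4]
After 8 (swap(3, 4)): [5, 3, 1, 2, 6, 0, 4]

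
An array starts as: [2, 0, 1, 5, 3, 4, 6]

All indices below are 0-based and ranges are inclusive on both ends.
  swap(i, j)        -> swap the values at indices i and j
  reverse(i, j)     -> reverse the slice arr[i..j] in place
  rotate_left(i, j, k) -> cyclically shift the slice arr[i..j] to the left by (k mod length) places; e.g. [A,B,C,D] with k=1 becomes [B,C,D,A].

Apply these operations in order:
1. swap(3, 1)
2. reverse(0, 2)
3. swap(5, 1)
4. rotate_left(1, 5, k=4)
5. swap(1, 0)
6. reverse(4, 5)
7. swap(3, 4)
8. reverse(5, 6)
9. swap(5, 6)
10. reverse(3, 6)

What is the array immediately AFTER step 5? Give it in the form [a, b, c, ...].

After 1 (swap(3, 1)): [2, 5, 1, 0, 3, 4, 6]
After 2 (reverse(0, 2)): [1, 5, 2, 0, 3, 4, 6]
After 3 (swap(5, 1)): [1, 4, 2, 0, 3, 5, 6]
After 4 (rotate_left(1, 5, k=4)): [1, 5, 4, 2, 0, 3, 6]
After 5 (swap(1, 0)): [5, 1, 4, 2, 0, 3, 6]

Answer: [5, 1, 4, 2, 0, 3, 6]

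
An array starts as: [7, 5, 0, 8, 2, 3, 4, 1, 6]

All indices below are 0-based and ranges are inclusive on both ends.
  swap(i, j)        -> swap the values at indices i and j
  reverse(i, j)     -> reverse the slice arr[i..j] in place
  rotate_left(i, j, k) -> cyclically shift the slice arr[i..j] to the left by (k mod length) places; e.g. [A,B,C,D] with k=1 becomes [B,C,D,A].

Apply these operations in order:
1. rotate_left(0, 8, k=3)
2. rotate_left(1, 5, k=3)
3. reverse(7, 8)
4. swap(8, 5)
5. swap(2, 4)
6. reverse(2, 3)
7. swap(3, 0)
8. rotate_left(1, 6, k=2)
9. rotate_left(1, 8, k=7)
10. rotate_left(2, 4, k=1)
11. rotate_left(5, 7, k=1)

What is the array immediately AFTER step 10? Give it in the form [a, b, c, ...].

After 1 (rotate_left(0, 8, k=3)): [8, 2, 3, 4, 1, 6, 7, 5, 0]
After 2 (rotate_left(1, 5, k=3)): [8, 1, 6, 2, 3, 4, 7, 5, 0]
After 3 (reverse(7, 8)): [8, 1, 6, 2, 3, 4, 7, 0, 5]
After 4 (swap(8, 5)): [8, 1, 6, 2, 3, 5, 7, 0, 4]
After 5 (swap(2, 4)): [8, 1, 3, 2, 6, 5, 7, 0, 4]
After 6 (reverse(2, 3)): [8, 1, 2, 3, 6, 5, 7, 0, 4]
After 7 (swap(3, 0)): [3, 1, 2, 8, 6, 5, 7, 0, 4]
After 8 (rotate_left(1, 6, k=2)): [3, 8, 6, 5, 7, 1, 2, 0, 4]
After 9 (rotate_left(1, 8, k=7)): [3, 4, 8, 6, 5, 7, 1, 2, 0]
After 10 (rotate_left(2, 4, k=1)): [3, 4, 6, 5, 8, 7, 1, 2, 0]

Answer: [3, 4, 6, 5, 8, 7, 1, 2, 0]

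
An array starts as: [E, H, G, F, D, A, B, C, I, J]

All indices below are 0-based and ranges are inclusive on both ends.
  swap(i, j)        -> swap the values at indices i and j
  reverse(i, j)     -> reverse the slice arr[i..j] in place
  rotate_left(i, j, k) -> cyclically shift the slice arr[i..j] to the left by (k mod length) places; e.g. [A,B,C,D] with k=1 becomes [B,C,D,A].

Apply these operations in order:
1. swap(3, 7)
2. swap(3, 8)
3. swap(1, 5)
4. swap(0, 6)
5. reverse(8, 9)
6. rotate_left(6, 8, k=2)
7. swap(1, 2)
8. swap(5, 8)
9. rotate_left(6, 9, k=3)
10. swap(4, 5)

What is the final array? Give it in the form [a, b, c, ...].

Answer: [B, G, A, I, F, D, C, J, E, H]

Derivation:
After 1 (swap(3, 7)): [E, H, G, C, D, A, B, F, I, J]
After 2 (swap(3, 8)): [E, H, G, I, D, A, B, F, C, J]
After 3 (swap(1, 5)): [E, A, G, I, D, H, B, F, C, J]
After 4 (swap(0, 6)): [B, A, G, I, D, H, E, F, C, J]
After 5 (reverse(8, 9)): [B, A, G, I, D, H, E, F, J, C]
After 6 (rotate_left(6, 8, k=2)): [B, A, G, I, D, H, J, E, F, C]
After 7 (swap(1, 2)): [B, G, A, I, D, H, J, E, F, C]
After 8 (swap(5, 8)): [B, G, A, I, D, F, J, E, H, C]
After 9 (rotate_left(6, 9, k=3)): [B, G, A, I, D, F, C, J, E, H]
After 10 (swap(4, 5)): [B, G, A, I, F, D, C, J, E, H]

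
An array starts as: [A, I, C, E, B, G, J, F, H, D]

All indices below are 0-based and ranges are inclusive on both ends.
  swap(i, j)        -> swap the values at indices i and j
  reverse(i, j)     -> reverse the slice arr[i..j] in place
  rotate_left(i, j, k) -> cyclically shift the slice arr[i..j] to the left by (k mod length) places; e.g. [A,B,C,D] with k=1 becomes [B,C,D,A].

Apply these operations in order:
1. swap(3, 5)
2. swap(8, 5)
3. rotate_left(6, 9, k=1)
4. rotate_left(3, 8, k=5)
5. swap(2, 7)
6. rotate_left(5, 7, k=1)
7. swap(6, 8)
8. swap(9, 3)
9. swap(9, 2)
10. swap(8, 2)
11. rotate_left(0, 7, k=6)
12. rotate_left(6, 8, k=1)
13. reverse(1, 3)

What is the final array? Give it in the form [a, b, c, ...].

After 1 (swap(3, 5)): [A, I, C, G, B, E, J, F, H, D]
After 2 (swap(8, 5)): [A, I, C, G, B, H, J, F, E, D]
After 3 (rotate_left(6, 9, k=1)): [A, I, C, G, B, H, F, E, D, J]
After 4 (rotate_left(3, 8, k=5)): [A, I, C, D, G, B, H, F, E, J]
After 5 (swap(2, 7)): [A, I, F, D, G, B, H, C, E, J]
After 6 (rotate_left(5, 7, k=1)): [A, I, F, D, G, H, C, B, E, J]
After 7 (swap(6, 8)): [A, I, F, D, G, H, E, B, C, J]
After 8 (swap(9, 3)): [A, I, F, J, G, H, E, B, C, D]
After 9 (swap(9, 2)): [A, I, D, J, G, H, E, B, C, F]
After 10 (swap(8, 2)): [A, I, C, J, G, H, E, B, D, F]
After 11 (rotate_left(0, 7, k=6)): [E, B, A, I, C, J, G, H, D, F]
After 12 (rotate_left(6, 8, k=1)): [E, B, A, I, C, J, H, D, G, F]
After 13 (reverse(1, 3)): [E, I, A, B, C, J, H, D, G, F]

Answer: [E, I, A, B, C, J, H, D, G, F]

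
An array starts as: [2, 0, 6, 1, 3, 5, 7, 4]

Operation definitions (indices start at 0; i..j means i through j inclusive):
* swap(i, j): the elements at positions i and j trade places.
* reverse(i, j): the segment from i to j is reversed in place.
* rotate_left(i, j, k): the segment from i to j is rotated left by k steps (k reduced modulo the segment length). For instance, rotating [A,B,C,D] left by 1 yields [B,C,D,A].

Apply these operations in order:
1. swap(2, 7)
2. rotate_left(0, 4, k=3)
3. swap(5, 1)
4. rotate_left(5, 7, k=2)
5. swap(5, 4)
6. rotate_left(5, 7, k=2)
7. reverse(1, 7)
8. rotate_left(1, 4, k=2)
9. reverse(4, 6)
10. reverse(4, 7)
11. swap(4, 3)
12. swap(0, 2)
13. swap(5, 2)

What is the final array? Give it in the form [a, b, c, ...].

Answer: [6, 7, 4, 5, 3, 1, 0, 2]

Derivation:
After 1 (swap(2, 7)): [2, 0, 4, 1, 3, 5, 7, 6]
After 2 (rotate_left(0, 4, k=3)): [1, 3, 2, 0, 4, 5, 7, 6]
After 3 (swap(5, 1)): [1, 5, 2, 0, 4, 3, 7, 6]
After 4 (rotate_left(5, 7, k=2)): [1, 5, 2, 0, 4, 6, 3, 7]
After 5 (swap(5, 4)): [1, 5, 2, 0, 6, 4, 3, 7]
After 6 (rotate_left(5, 7, k=2)): [1, 5, 2, 0, 6, 7, 4, 3]
After 7 (reverse(1, 7)): [1, 3, 4, 7, 6, 0, 2, 5]
After 8 (rotate_left(1, 4, k=2)): [1, 7, 6, 3, 4, 0, 2, 5]
After 9 (reverse(4, 6)): [1, 7, 6, 3, 2, 0, 4, 5]
After 10 (reverse(4, 7)): [1, 7, 6, 3, 5, 4, 0, 2]
After 11 (swap(4, 3)): [1, 7, 6, 5, 3, 4, 0, 2]
After 12 (swap(0, 2)): [6, 7, 1, 5, 3, 4, 0, 2]
After 13 (swap(5, 2)): [6, 7, 4, 5, 3, 1, 0, 2]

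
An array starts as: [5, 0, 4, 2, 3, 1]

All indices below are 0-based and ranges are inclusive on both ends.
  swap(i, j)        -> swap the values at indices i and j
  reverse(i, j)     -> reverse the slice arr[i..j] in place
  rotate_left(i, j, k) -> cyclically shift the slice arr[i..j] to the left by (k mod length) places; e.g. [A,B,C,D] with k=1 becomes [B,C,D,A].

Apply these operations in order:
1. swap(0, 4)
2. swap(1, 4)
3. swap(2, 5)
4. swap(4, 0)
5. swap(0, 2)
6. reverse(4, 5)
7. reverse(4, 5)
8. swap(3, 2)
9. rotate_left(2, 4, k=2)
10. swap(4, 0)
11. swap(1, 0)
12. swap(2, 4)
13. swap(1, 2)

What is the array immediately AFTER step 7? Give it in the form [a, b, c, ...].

Answer: [1, 5, 0, 2, 3, 4]

Derivation:
After 1 (swap(0, 4)): [3, 0, 4, 2, 5, 1]
After 2 (swap(1, 4)): [3, 5, 4, 2, 0, 1]
After 3 (swap(2, 5)): [3, 5, 1, 2, 0, 4]
After 4 (swap(4, 0)): [0, 5, 1, 2, 3, 4]
After 5 (swap(0, 2)): [1, 5, 0, 2, 3, 4]
After 6 (reverse(4, 5)): [1, 5, 0, 2, 4, 3]
After 7 (reverse(4, 5)): [1, 5, 0, 2, 3, 4]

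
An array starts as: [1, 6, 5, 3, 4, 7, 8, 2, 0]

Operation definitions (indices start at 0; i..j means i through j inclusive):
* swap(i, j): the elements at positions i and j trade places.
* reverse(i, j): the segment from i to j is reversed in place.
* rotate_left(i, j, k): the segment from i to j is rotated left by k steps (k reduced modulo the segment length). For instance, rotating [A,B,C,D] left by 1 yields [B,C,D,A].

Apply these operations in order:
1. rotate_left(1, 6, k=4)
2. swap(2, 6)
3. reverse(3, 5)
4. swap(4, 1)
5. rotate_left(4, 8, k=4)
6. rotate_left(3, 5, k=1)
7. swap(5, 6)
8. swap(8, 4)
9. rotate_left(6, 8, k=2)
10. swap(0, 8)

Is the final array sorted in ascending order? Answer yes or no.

After 1 (rotate_left(1, 6, k=4)): [1, 7, 8, 6, 5, 3, 4, 2, 0]
After 2 (swap(2, 6)): [1, 7, 4, 6, 5, 3, 8, 2, 0]
After 3 (reverse(3, 5)): [1, 7, 4, 3, 5, 6, 8, 2, 0]
After 4 (swap(4, 1)): [1, 5, 4, 3, 7, 6, 8, 2, 0]
After 5 (rotate_left(4, 8, k=4)): [1, 5, 4, 3, 0, 7, 6, 8, 2]
After 6 (rotate_left(3, 5, k=1)): [1, 5, 4, 0, 7, 3, 6, 8, 2]
After 7 (swap(5, 6)): [1, 5, 4, 0, 7, 6, 3, 8, 2]
After 8 (swap(8, 4)): [1, 5, 4, 0, 2, 6, 3, 8, 7]
After 9 (rotate_left(6, 8, k=2)): [1, 5, 4, 0, 2, 6, 7, 3, 8]
After 10 (swap(0, 8)): [8, 5, 4, 0, 2, 6, 7, 3, 1]

Answer: no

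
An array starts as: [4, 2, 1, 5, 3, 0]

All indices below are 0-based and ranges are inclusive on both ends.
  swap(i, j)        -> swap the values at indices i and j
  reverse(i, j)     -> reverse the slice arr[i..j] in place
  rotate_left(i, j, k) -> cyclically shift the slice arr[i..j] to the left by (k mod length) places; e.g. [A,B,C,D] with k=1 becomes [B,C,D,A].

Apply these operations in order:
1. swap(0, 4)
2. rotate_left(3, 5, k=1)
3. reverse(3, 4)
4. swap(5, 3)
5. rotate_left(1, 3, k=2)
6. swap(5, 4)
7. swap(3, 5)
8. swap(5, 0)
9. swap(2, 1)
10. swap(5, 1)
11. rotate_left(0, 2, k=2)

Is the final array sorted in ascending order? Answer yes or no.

After 1 (swap(0, 4)): [3, 2, 1, 5, 4, 0]
After 2 (rotate_left(3, 5, k=1)): [3, 2, 1, 4, 0, 5]
After 3 (reverse(3, 4)): [3, 2, 1, 0, 4, 5]
After 4 (swap(5, 3)): [3, 2, 1, 5, 4, 0]
After 5 (rotate_left(1, 3, k=2)): [3, 5, 2, 1, 4, 0]
After 6 (swap(5, 4)): [3, 5, 2, 1, 0, 4]
After 7 (swap(3, 5)): [3, 5, 2, 4, 0, 1]
After 8 (swap(5, 0)): [1, 5, 2, 4, 0, 3]
After 9 (swap(2, 1)): [1, 2, 5, 4, 0, 3]
After 10 (swap(5, 1)): [1, 3, 5, 4, 0, 2]
After 11 (rotate_left(0, 2, k=2)): [5, 1, 3, 4, 0, 2]

Answer: no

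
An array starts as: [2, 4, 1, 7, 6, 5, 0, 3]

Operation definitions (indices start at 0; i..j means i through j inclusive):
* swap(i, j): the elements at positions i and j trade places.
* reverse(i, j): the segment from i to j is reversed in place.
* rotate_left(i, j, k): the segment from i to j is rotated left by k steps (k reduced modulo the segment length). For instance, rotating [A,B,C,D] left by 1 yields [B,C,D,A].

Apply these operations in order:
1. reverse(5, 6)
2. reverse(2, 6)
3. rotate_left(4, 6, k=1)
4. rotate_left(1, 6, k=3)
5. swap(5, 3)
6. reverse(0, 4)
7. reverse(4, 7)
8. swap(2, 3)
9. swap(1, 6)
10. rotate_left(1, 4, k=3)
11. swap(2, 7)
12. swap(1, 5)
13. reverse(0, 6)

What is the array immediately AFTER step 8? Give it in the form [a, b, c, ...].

After 1 (reverse(5, 6)): [2, 4, 1, 7, 6, 0, 5, 3]
After 2 (reverse(2, 6)): [2, 4, 5, 0, 6, 7, 1, 3]
After 3 (rotate_left(4, 6, k=1)): [2, 4, 5, 0, 7, 1, 6, 3]
After 4 (rotate_left(1, 6, k=3)): [2, 7, 1, 6, 4, 5, 0, 3]
After 5 (swap(5, 3)): [2, 7, 1, 5, 4, 6, 0, 3]
After 6 (reverse(0, 4)): [4, 5, 1, 7, 2, 6, 0, 3]
After 7 (reverse(4, 7)): [4, 5, 1, 7, 3, 0, 6, 2]
After 8 (swap(2, 3)): [4, 5, 7, 1, 3, 0, 6, 2]

Answer: [4, 5, 7, 1, 3, 0, 6, 2]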